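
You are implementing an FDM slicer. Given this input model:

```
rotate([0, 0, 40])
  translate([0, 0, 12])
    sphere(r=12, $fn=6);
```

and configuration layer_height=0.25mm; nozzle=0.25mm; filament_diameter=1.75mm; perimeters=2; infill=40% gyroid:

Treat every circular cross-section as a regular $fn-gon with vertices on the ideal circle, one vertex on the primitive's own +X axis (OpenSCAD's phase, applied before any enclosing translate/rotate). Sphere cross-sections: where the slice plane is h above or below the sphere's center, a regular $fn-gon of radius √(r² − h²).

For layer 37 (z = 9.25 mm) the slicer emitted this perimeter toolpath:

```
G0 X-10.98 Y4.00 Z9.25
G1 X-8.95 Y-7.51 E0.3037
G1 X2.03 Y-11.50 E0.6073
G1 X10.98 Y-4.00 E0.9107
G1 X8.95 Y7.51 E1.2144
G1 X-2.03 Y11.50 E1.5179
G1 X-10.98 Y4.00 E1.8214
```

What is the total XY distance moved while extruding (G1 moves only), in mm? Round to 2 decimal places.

Sum the Euclidean lengths of each G1 segment: total = 70.09 mm.

70.09 mm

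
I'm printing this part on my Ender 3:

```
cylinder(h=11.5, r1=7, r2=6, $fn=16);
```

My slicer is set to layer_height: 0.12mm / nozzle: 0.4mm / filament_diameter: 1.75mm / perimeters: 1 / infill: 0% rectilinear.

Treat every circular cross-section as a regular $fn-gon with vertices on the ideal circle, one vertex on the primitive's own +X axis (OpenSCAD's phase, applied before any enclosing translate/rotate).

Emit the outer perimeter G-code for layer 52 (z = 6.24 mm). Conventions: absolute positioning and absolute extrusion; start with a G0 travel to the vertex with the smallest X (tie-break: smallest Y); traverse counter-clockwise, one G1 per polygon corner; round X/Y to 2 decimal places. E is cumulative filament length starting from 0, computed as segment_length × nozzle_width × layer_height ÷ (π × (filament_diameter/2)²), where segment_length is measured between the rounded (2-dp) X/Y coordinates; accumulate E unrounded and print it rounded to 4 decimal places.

G0 X-6.46 Y0.00 Z6.24
G1 X-5.97 Y-2.47 E0.0503
G1 X-4.57 Y-4.57 E0.1006
G1 X-2.47 Y-5.97 E0.1510
G1 X0.00 Y-6.46 E0.2012
G1 X2.47 Y-5.97 E0.2515
G1 X4.57 Y-4.57 E0.3019
G1 X5.97 Y-2.47 E0.3522
G1 X6.46 Y0.00 E0.4025
G1 X5.97 Y2.47 E0.4527
G1 X4.57 Y4.57 E0.5031
G1 X2.47 Y5.97 E0.5535
G1 X0.00 Y6.46 E0.6037
G1 X-2.47 Y5.97 E0.6540
G1 X-4.57 Y4.57 E0.7043
G1 X-5.97 Y2.47 E0.7547
G1 X-6.46 Y0.00 E0.8050

At z = 6.24 mm: the cone (r1=7→r2=6) has section circumradius 6.457 here — a regular 16-gon. The outline is a single polygon with 16 vertices. Extrusion per mm of travel: 0.4 × 0.12 / (π × 0.875²) = 0.019956. Accumulating E over each segment gives final E = 0.8050.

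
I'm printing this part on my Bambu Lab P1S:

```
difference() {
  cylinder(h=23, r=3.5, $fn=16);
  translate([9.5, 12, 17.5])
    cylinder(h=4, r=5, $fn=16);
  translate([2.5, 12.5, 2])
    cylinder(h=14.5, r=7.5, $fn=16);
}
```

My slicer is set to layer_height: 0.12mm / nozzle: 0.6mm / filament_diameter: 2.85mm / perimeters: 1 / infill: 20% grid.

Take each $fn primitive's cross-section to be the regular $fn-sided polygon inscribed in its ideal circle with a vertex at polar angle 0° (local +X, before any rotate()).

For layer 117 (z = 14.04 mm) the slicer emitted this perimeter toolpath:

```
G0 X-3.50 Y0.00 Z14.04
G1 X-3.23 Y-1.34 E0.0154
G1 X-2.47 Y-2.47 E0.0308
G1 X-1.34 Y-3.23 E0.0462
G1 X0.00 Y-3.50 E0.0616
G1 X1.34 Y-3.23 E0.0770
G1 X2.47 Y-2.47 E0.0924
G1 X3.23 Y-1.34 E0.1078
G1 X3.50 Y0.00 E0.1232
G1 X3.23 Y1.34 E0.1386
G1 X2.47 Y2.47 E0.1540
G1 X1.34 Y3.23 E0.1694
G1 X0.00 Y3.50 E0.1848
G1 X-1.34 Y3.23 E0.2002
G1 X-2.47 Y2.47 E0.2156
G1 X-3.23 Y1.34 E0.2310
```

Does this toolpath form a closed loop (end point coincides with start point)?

Start point (G0): (-3.50, 0.00). End point (last G1): the path does not return to the start — open.

no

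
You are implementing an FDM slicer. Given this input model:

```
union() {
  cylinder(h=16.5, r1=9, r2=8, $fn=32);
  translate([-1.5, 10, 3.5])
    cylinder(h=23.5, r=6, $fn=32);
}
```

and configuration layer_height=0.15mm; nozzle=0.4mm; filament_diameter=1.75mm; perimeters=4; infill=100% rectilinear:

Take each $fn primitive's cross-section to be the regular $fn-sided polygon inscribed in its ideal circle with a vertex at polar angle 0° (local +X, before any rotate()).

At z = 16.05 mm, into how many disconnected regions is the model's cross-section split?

At z = 16.05 mm: the cone (r1=9→r2=8) has section circumradius 8.027 here — a regular 32-gon; the r=6 cylinder at (-1.5, 10) gives a regular 32-gon of circumradius 6 (constant along its height); Taking the union: the regions partially overlap (shared area 25.30 mm²), so overlapping operands fuse into one piece — 1 connected region. The result has 1 disconnected region.

1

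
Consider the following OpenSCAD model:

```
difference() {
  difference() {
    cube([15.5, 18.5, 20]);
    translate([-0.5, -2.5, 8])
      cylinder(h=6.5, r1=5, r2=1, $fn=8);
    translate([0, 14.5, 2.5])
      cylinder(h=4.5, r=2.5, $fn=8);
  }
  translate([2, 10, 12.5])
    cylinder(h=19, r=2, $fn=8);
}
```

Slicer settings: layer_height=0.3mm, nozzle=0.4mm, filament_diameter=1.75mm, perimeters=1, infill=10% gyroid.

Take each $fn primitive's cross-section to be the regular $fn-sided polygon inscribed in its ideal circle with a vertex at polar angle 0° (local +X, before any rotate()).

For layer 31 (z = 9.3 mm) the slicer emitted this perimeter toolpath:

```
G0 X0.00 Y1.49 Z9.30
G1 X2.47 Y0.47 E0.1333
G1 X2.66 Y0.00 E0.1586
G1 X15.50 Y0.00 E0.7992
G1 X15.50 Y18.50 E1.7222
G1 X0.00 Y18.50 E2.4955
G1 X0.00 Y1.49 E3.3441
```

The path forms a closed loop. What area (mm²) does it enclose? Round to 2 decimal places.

284.28 mm²

Apply the shoelace formula to the sequence of (X, Y) vertices; enclosed area = 284.28 mm².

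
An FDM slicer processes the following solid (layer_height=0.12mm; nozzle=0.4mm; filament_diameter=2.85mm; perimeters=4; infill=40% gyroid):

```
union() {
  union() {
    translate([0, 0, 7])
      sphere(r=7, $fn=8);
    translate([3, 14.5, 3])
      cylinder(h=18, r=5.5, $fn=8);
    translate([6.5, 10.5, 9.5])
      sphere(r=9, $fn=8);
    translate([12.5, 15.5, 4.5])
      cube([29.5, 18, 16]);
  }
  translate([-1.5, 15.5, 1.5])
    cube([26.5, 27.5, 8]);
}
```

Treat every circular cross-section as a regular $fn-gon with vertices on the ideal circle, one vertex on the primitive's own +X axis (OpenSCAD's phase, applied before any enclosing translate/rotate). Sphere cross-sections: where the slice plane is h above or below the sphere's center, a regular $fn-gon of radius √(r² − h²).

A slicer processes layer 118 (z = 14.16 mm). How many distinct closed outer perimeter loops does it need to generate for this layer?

At z = 14.16 mm: the sphere does not reach this height (|z−center|=7.160 > r=7); the r=5.5 cylinder at (3, 14.5) gives a regular 8-gon of circumradius 5.5 (constant along its height); the r=9 sphere at (6.5, 10.5) slices to a regular 8-gon of circumradius 7.700 (√(r²−h²) with h=4.66 from center); the cube at (12.5, 15.5) (footprint 29.5×18) is included at this height; Taking the union: the regions partially overlap (shared area 56.45 mm²), so overlapping operands fuse into one piece — 2 connected regions; the cube at (-1.5, 15.5) does not reach this height (z outside [1.5, 9.5]); Taking the union: only that combined region is present, so the union is just that shape — 2 connected regions. The result has 2 disconnected regions.

2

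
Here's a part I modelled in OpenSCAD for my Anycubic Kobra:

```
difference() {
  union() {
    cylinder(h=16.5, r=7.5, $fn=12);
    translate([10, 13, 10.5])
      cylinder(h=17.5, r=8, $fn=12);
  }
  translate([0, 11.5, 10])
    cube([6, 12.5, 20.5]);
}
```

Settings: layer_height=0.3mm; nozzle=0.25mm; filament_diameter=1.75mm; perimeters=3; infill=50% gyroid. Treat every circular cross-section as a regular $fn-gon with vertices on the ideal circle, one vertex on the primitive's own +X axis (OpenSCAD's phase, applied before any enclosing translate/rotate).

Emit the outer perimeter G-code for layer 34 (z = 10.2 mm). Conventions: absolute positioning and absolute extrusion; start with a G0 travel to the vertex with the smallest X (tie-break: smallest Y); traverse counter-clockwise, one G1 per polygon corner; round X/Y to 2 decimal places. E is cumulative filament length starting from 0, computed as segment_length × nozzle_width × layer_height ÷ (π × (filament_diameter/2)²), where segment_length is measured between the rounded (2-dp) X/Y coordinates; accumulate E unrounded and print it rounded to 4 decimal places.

G0 X-7.50 Y0.00 Z10.20
G1 X-6.50 Y-3.75 E0.1210
G1 X-3.75 Y-6.50 E0.2423
G1 X0.00 Y-7.50 E0.3633
G1 X3.75 Y-6.50 E0.4843
G1 X6.50 Y-3.75 E0.6056
G1 X7.50 Y0.00 E0.7266
G1 X6.50 Y3.75 E0.8476
G1 X3.75 Y6.50 E0.9689
G1 X0.00 Y7.50 E1.0899
G1 X-3.75 Y6.50 E1.2109
G1 X-6.50 Y3.75 E1.3322
G1 X-7.50 Y0.00 E1.4532

At z = 10.2 mm: the cylinder: section is a regular 12-gon, circumradius r=7.5; the cylinder at (10, 13) is absent (z outside [10.5, 28]); Merging all regions: only the r=7.5 cylinder is present, so the union is just that shape — 1 connected region; the 6×12.5 cube at (0, 11.5) contributes its full rectangle; Subtracting the remaining from the first: starting from the result so far, the 6×12.5 cube at (0, 11.5) misses the remaining region (no effect) — 1 connected region. The outline is a single polygon with 12 vertices. Extrusion per mm of travel: 0.25 × 0.3 / (π × 0.875²) = 0.031181. Accumulating E over each segment gives final E = 1.4532.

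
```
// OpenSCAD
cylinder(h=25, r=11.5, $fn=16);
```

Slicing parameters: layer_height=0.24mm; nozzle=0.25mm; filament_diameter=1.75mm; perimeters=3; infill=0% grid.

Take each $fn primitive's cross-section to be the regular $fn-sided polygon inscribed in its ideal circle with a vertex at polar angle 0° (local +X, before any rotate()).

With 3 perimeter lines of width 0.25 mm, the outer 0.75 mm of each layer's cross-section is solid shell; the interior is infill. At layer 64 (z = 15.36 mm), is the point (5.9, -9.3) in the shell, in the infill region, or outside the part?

shell

At z = 15.36 mm: the r=11.5 cylinder contributes a regular 16-gon of circumradius 11.5. Overall, the cross-section is a single solid region. The nearest boundary edge runs (4.40, -10.62)→(8.13, -8.13); distance from the point to it = 0.27 mm. The point is inside the cross-section, 0.27 mm from the nearest boundary — within the 0.75 mm shell band (3 × 0.25).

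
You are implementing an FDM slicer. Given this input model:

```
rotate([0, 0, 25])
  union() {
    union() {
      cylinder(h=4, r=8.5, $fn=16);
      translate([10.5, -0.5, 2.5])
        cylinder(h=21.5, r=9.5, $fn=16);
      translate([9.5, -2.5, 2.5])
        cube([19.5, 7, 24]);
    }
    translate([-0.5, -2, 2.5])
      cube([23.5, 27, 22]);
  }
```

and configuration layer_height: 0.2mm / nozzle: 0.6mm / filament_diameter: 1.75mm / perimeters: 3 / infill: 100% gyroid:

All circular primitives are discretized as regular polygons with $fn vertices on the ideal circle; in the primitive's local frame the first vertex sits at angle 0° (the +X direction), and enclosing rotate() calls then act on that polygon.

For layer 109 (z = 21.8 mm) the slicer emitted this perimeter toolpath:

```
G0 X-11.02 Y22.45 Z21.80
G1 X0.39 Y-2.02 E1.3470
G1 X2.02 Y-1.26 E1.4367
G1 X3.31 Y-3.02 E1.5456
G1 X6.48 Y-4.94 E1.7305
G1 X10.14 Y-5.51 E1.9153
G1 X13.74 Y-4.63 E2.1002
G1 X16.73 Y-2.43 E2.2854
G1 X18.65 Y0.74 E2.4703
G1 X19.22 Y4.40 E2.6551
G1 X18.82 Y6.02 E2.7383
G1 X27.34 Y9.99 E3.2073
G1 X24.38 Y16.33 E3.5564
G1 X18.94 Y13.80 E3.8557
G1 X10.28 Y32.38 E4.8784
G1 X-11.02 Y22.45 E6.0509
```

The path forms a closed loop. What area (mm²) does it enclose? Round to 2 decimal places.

Apply the shoelace formula to the sequence of (X, Y) vertices; enclosed area = 788.27 mm².

788.27 mm²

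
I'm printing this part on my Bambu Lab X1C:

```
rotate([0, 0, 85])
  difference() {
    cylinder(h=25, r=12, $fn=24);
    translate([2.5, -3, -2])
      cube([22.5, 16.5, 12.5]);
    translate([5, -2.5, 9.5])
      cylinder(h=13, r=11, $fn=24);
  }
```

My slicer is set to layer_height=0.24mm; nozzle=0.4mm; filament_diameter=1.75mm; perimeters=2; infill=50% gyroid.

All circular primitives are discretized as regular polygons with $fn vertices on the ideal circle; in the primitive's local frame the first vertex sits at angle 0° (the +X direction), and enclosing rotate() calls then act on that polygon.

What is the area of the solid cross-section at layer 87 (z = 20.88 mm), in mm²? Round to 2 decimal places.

164.36 mm²

At z = 20.88 mm: the cylinder: section is a regular 24-gon, circumradius r=12 (area = (24/2)·12.000²·sin(360°/24) = 447.24 mm²); the cube at (2.5, -3) is absent (z outside [-2, 10.5]); the cylinder at (5, -2.5): section is a regular 24-gon, circumradius r=11 (area = (24/2)·11.000²·sin(360°/24) = 375.81 mm²); Taking the first minus the rest: starting from the r=12 cylinder (447.24 mm²), the r=11 cylinder at (5, -2.5) partially overlaps it — only the 282.88 mm² overlap (of its 375.81 mm²) is removed, clipping the outline — area = 164.36 mm²; (rotated 85° about Z; rotation is an isometry so areas/perimeters/island counts are preserved). Overall, the cross-section is a single solid region. Net area = 164.36 mm².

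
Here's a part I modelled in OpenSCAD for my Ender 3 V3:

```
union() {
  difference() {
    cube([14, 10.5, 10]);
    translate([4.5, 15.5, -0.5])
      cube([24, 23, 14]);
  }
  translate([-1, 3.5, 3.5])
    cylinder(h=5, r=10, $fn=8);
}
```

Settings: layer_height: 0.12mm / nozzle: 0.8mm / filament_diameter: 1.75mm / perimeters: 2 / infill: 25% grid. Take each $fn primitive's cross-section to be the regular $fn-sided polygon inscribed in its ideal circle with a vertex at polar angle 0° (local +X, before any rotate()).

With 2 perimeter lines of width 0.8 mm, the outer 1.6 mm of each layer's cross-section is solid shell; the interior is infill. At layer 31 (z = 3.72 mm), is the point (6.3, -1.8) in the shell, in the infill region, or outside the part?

shell

At z = 3.72 mm: the cube (footprint 14×10.5) is included at this height; the cube at (4.5, 15.5) (footprint 24×23) is included at this height; Subtracting the remaining from the first: starting from the 14×10.5 cube, the 24×23 cube at (4.5, 15.5) misses the remaining region (no effect) — 1 connected region; the r=10 cylinder at (-1, 3.5) gives a regular 8-gon of circumradius 10 (constant along its height); Taking the union: the regions partially overlap (shared area 81.81 mm²), so overlapping operands fuse into one piece — 1 connected region. Overall, the cross-section is a single solid region. The nearest boundary edge runs (7.55, 0.00)→(6.07, -3.57); distance from the point to it = 0.47 mm. The point is inside the cross-section, 0.47 mm from the nearest boundary — within the 1.6 mm shell band (2 × 0.8).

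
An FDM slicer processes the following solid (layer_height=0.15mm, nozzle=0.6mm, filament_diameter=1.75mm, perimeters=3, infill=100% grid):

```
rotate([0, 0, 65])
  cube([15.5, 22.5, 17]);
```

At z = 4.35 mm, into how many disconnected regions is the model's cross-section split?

At z = 4.35 mm: the cube is present — its section is the full 15.5×22.5 rectangle; (whole slice rotated 65° about Z — lengths, areas and connectivity unchanged). The result has 1 disconnected region.

1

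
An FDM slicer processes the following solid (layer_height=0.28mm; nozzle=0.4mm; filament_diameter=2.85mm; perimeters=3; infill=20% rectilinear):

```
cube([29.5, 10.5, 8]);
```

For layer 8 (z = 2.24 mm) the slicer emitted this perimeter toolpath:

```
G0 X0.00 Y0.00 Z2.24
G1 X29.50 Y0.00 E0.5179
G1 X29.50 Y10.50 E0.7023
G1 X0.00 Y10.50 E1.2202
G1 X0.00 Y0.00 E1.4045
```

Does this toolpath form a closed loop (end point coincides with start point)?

yes

Start point (G0): (0.00, 0.00). End point (last G1): the path returns to the start — closed.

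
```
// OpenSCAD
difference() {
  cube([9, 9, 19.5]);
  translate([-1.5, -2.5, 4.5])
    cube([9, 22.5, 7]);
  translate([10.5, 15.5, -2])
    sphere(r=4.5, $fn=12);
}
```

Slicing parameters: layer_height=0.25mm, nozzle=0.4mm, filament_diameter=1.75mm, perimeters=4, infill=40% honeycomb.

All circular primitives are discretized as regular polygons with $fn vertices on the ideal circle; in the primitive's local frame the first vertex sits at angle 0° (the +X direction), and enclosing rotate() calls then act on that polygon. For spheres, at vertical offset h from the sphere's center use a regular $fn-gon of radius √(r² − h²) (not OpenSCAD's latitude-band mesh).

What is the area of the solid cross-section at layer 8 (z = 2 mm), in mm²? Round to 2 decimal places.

At z = 2 mm: the cube (footprint 9×9) is included at this height (area 81.00 mm²); the cube at (-1.5, -2.5) is not intersected at this z (z outside [4.5, 11.5]); the r=4.5 sphere at (10.5, 15.5) contributes a regular 12-gon of circumradius √(4.5²−4²) = 2.062 (area = (12/2)·2.062²·sin(360°/12) = 12.75 mm²); Subtracting the remaining from the first: starting from the 9×9 cube (81.00 mm²), the r=4.5 sphere at (10.5, 15.5) misses the remaining region (no effect) — area = 81.00 mm². Overall, the cross-section is a single solid region. Net area = 81.00 mm².

81.00 mm²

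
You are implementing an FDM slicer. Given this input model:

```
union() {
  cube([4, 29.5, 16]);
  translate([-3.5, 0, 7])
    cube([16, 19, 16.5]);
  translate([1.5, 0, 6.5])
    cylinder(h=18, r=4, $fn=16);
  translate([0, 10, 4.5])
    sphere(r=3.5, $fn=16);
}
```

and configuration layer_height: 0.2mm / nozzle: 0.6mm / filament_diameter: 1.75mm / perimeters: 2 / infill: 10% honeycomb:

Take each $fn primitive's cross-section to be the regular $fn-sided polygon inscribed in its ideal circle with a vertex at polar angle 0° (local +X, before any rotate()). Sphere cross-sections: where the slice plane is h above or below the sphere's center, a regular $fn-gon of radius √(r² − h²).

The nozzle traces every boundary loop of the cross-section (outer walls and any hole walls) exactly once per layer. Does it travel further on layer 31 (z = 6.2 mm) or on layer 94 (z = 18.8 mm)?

layer 94 (z = 18.8 mm)

Layer 31 (z = 6.2): the cube (footprint 4×29.5) is included at this height (perimeter 67.00 mm); the cube at (-3.5, 0) is not intersected at this z (z outside [7, 23.5]); the cylinder at (1.5, 0) is absent (z outside [6.5, 24.5]); the r=3.5 sphere at (0, 10) contributes a regular 16-gon of circumradius √(3.5²−1.7²) = 3.059 (perimeter = 2·16·3.059·sin(180°/16) = 19.10 mm); Merging all regions: the regions partially overlap (shared area 14.33 mm²), so the edge portions inside another operand are dropped and the merged outline is re-measured after clipping — boundary = 70.43 mm. So its perimeter = 70.43 mm. Layer 94 (z = 18.8): the cube does not reach this height (z outside [0, 16]); the 16×19 cube at (-3.5, 0) contributes its full rectangle (perimeter 70.00 mm); the r=4 cylinder at (1.5, 0) contributes a regular 16-gon of circumradius 4 (perimeter = 2·16·4.000·sin(180°/16) = 24.97 mm); the sphere at (0, 10) does not reach this height (|z−center|=14.300 > r=3.5); Merging all regions: the regions partially overlap (shared area 24.49 mm²), so the edge portions inside another operand are dropped and the merged outline is re-measured after clipping — boundary = 74.49 mm. So its perimeter = 74.49 mm. Layer 94 is larger (74.49 vs 70.43 mm).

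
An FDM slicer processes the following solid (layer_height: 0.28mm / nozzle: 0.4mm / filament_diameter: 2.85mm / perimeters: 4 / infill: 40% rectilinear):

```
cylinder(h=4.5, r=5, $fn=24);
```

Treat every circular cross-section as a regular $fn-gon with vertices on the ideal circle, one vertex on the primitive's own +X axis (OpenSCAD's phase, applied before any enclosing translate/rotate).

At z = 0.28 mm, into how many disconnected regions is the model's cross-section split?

At z = 0.28 mm: the r=5 cylinder contributes a regular 24-gon of circumradius 5. The result has 1 disconnected region.

1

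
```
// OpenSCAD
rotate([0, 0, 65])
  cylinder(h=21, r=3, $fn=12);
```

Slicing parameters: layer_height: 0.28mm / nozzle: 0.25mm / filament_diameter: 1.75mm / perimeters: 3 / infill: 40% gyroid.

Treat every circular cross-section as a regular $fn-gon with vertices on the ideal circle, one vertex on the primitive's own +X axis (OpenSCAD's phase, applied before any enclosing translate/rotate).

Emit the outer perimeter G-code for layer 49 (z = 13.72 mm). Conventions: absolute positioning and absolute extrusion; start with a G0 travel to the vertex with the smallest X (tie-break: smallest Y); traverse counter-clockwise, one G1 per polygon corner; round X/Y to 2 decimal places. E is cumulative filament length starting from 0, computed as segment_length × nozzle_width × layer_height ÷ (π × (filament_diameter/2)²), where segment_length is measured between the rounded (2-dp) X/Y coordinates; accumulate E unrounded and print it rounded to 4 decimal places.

G0 X-2.99 Y-0.26 Z13.72
G1 X-2.46 Y-1.72 E0.0452
G1 X-1.27 Y-2.72 E0.0904
G1 X0.26 Y-2.99 E0.1357
G1 X1.72 Y-2.46 E0.1809
G1 X2.72 Y-1.27 E0.2261
G1 X2.99 Y0.26 E0.2713
G1 X2.46 Y1.72 E0.3165
G1 X1.27 Y2.72 E0.3617
G1 X-0.26 Y2.99 E0.4070
G1 X-1.72 Y2.46 E0.4522
G1 X-2.72 Y1.27 E0.4974
G1 X-2.99 Y-0.26 E0.5426

At z = 13.72 mm: the r=3 cylinder gives a regular 12-gon of circumradius 3 (constant along its height); (whole slice rotated 65° about Z — lengths, areas and connectivity unchanged). The outline is a single polygon with 12 vertices. Extrusion per mm of travel: 0.25 × 0.28 / (π × 0.875²) = 0.029103. Accumulating E over each segment gives final E = 0.5426.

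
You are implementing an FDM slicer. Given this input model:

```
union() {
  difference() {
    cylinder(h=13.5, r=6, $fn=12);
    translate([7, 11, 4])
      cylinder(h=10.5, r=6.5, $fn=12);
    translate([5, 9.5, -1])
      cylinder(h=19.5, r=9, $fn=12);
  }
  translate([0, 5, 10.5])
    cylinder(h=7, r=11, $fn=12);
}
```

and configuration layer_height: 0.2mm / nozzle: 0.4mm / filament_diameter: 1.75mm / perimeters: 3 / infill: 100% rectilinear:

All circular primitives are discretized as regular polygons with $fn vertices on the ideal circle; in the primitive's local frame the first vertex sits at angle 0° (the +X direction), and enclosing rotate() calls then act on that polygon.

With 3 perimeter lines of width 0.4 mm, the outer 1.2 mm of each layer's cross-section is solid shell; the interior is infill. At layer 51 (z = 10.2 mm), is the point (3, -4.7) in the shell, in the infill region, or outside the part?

At z = 10.2 mm: the cylinder: section is a regular 12-gon, circumradius r=6; the r=6.5 cylinder at (7, 11) gives a regular 12-gon of circumradius 6.5 (constant along its height); the r=9 cylinder at (5, 9.5) contributes a regular 12-gon of circumradius 9; After the difference (first − rest): starting from the r=6 cylinder, the r=6.5 cylinder at (7, 11) misses the remaining region (no effect); the r=9 cylinder at (5, 9.5) partially overlaps it — only the 26.16 mm² overlap (of its 243.00 mm²) is removed, clipping the outline — 1 connected region; the cylinder at (0, 5) is not intersected at this z (z outside [10.5, 17.5]); Taking the union: only that combined region is present, so the union is just that shape — 1 connected region. Overall, the cross-section is a single solid region. The nearest boundary edge runs (5.20, -3.00)→(3.00, -5.20); distance from the point to it = 0.35 mm. The point is inside the cross-section, 0.35 mm from the nearest boundary — within the 1.2 mm shell band (3 × 0.4).

shell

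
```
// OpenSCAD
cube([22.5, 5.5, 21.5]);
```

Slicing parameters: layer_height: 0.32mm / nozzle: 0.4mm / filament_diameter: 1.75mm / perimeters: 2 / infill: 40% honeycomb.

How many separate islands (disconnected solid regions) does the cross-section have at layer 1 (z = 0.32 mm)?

At z = 0.32 mm: the cube (footprint 22.5×5.5) is included at this height. Overall, the cross-section is a single solid region. Island count = 1.

1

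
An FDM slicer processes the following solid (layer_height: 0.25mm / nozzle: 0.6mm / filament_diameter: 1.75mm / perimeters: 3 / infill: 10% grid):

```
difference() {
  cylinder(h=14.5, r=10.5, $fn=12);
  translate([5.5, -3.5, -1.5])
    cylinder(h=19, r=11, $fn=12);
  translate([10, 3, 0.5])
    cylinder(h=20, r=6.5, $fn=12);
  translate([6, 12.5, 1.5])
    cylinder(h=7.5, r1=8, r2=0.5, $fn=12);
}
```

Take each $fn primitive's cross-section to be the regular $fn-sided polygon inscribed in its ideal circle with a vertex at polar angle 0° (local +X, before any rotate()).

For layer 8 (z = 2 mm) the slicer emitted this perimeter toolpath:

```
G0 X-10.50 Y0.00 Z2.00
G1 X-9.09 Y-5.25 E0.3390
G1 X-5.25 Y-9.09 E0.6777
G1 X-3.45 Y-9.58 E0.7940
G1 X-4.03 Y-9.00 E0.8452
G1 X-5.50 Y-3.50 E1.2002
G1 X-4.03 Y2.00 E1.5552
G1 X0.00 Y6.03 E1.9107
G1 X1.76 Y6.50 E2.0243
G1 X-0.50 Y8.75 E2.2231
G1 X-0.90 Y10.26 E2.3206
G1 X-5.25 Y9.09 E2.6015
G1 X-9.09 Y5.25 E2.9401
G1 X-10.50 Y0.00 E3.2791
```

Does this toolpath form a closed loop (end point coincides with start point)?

Start point (G0): (-10.50, 0.00). End point (last G1): the path returns to the start — closed.

yes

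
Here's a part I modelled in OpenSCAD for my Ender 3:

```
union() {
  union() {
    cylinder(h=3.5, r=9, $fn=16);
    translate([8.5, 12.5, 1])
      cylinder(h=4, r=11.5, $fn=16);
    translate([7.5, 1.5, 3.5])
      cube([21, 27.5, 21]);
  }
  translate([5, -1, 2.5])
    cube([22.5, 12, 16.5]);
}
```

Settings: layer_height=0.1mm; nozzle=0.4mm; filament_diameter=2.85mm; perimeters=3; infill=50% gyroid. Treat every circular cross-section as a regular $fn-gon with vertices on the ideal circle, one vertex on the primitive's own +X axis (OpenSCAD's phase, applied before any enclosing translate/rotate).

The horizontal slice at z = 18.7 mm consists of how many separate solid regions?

At z = 18.7 mm: the cylinder does not reach this height (z outside [0, 3.5]); the cylinder at (8.5, 12.5) does not reach this height (z outside [1, 5]); the 21×27.5 cube at (7.5, 1.5) contributes its full rectangle; Taking the union: only the 21×27.5 cube at (7.5, 1.5) is present, so the union is just that shape — 1 connected region; the cube at (5, -1) (footprint 22.5×12) is included at this height; Taking the union: the regions partially overlap (shared area 190.00 mm²), so overlapping operands fuse into one piece — 1 connected region. The result has 1 disconnected region.

1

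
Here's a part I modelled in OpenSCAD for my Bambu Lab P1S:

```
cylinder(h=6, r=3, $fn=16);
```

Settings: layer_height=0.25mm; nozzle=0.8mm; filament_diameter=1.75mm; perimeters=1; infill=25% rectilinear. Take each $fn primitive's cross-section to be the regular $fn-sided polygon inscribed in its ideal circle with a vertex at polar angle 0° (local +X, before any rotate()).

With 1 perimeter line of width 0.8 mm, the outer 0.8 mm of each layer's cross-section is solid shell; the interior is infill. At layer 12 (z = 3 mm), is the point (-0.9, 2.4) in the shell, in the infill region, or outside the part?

shell

At z = 3 mm: the r=3 cylinder gives a regular 16-gon of circumradius 3 (constant along its height). Overall, the cross-section is a single solid region. The nearest boundary edge runs (0.00, 3.00)→(-1.15, 2.77); distance from the point to it = 0.41 mm. The point is inside the cross-section, 0.41 mm from the nearest boundary — within the 0.8 mm shell band (1 × 0.8).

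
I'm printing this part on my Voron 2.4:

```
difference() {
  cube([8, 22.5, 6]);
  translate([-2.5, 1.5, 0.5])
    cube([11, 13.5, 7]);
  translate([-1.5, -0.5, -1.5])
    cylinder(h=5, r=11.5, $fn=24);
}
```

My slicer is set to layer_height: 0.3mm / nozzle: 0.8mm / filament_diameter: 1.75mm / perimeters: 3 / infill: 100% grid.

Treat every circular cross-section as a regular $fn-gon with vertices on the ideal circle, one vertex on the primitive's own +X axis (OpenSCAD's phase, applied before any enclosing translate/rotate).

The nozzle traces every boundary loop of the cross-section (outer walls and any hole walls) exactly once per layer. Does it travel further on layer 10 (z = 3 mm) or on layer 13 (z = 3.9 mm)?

Layer 10 (z = 3): the cube is present — its section is the full 8×22.5 rectangle (perimeter 61.00 mm); the 11×13.5 cube at (-2.5, 1.5) contributes its full rectangle (perimeter 49.00 mm); the cylinder at (-1.5, -0.5): section is a regular 24-gon, circumradius r=11.5 (perimeter = 2·24·11.500·sin(180°/24) = 72.05 mm); Taking the first minus the rest: starting from the 8×22.5 cube, the 11×13.5 cube at (-2.5, 1.5) partially overlaps it — only the 108.00 mm² overlap (of its 148.50 mm²) is removed, clipping the outline; the r=11.5 cylinder at (-1.5, -0.5) partially overlaps it — only the 12.00 mm² overlap (of its 410.75 mm²) is removed, clipping the outline — boundary = 31.00 mm. So its perimeter = 31.00 mm. Layer 13 (z = 3.9): the cube (footprint 8×22.5) is included at this height (perimeter 61.00 mm); the cube at (-2.5, 1.5) is present — its section is the full 11×13.5 rectangle (perimeter 49.00 mm); the cylinder at (-1.5, -0.5) does not reach this height (z outside [-1.5, 3.5]); Taking the first minus the rest: starting from the 8×22.5 cube, the 11×13.5 cube at (-2.5, 1.5) partially overlaps it — only the 108.00 mm² overlap (of its 148.50 mm²) is removed, clipping the outline — boundary = 50.00 mm. So its perimeter = 50.00 mm. Layer 13 is larger (50.00 vs 31.00 mm).

layer 13 (z = 3.9 mm)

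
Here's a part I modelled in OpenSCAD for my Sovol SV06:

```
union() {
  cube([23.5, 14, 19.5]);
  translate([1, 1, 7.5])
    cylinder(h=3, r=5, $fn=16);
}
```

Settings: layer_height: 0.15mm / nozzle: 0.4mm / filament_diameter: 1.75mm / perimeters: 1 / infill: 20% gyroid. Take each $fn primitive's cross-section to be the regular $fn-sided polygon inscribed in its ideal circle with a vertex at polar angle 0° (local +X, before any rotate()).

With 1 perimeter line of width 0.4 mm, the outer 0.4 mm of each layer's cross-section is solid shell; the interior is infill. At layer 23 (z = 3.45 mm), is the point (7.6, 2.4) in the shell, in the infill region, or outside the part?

At z = 3.45 mm: the 23.5×14 cube contributes its full rectangle; the cylinder at (1, 1) is absent (z outside [7.5, 10.5]); Combining (union): only the 23.5×14 cube is present, so the union is just that shape — 1 connected region. Overall, the cross-section is a single solid region. The nearest boundary edge runs (0.00, 0.00)→(23.50, 0.00); distance from the point to it = 2.40 mm. The point is inside the cross-section and 2.40 mm from the nearest boundary — more than the 0.4 mm shell width (1 × 0.4), so it's in the infill interior.

infill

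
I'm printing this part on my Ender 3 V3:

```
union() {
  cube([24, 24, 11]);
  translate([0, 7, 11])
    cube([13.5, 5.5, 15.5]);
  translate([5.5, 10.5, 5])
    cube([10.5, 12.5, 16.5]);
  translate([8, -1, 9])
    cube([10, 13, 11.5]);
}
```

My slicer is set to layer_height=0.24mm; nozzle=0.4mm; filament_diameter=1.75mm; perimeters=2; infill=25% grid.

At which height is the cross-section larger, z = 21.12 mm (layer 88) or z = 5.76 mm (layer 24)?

layer 24 (z = 5.76 mm)

Layer 88 (z = 21.12): the cube is absent (z outside [0, 11]); the cube at (0, 7) (footprint 13.5×5.5) is included at this height (area 74.25 mm²); the cube at (5.5, 10.5) (footprint 10.5×12.5) is included at this height (area 131.25 mm²); the cube at (8, -1) does not reach this height (z outside [9, 20.5]); Combining (union): the regions partially overlap — summed areas 205.50 mm² minus the doubly-counted overlap 16.00 mm² gives 189.50 mm² — area = 189.50 mm². So its area = 189.50 mm². Layer 24 (z = 5.76): the cube (footprint 24×24) is included at this height (area 576.00 mm²); the cube at (0, 7) is not intersected at this z (z outside [11, 26.5]); the cube at (5.5, 10.5) is present — its section is the full 10.5×12.5 rectangle (area 131.25 mm²); the cube at (8, -1) does not reach this height (z outside [9, 20.5]); Merging all regions: the 10.5×12.5 cube at (5.5, 10.5) lies entirely inside the 24×24 cube, so the union is just the 24×24 cube — area = 576.00 mm². So its area = 576.00 mm². Layer 24 is larger (576.00 vs 189.50 mm²).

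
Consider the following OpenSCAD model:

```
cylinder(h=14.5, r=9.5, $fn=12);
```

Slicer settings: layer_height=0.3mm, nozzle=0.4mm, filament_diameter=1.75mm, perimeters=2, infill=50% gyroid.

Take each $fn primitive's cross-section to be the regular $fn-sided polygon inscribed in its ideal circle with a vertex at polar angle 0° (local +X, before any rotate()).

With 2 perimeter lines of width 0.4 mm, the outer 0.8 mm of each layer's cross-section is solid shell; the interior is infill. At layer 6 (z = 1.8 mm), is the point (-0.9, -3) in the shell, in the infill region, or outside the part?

At z = 1.8 mm: the r=9.5 cylinder gives a regular 12-gon of circumradius 9.5 (constant along its height). Overall, the cross-section is a single solid region. The nearest boundary edge runs (-4.75, -8.23)→(-0.00, -9.50); distance from the point to it = 6.05 mm. The point is inside the cross-section and 6.05 mm from the nearest boundary — more than the 0.8 mm shell width (2 × 0.4), so it's in the infill interior.

infill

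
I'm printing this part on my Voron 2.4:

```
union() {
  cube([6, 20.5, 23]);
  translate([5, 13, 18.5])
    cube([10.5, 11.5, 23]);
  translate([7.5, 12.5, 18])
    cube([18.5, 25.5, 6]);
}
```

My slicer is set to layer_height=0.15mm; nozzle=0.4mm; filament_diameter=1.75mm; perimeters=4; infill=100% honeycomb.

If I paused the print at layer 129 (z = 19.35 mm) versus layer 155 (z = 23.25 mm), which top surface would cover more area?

Layer 129 (z = 19.35): the 6×20.5 cube contributes its full rectangle (area 123.00 mm²); the cube at (5, 13) is present — its section is the full 10.5×11.5 rectangle (area 120.75 mm²); the cube at (7.5, 12.5) (footprint 18.5×25.5) is included at this height (area 471.75 mm²); Combining (union): the regions partially overlap — summed areas 715.50 mm² minus the doubly-counted overlap 99.50 mm² gives 616.00 mm² — area = 616.00 mm². So its area = 616.00 mm². Layer 155 (z = 23.25): the cube does not reach this height (z outside [0, 23]); the 10.5×11.5 cube at (5, 13) contributes its full rectangle (area 120.75 mm²); the cube at (7.5, 12.5) is present — its section is the full 18.5×25.5 rectangle (area 471.75 mm²); Taking the union: the regions partially overlap — summed areas 592.50 mm² minus the doubly-counted overlap 92.00 mm² gives 500.50 mm² — area = 500.50 mm². So its area = 500.50 mm². Layer 129 is larger (616.00 vs 500.50 mm²).

layer 129 (z = 19.35 mm)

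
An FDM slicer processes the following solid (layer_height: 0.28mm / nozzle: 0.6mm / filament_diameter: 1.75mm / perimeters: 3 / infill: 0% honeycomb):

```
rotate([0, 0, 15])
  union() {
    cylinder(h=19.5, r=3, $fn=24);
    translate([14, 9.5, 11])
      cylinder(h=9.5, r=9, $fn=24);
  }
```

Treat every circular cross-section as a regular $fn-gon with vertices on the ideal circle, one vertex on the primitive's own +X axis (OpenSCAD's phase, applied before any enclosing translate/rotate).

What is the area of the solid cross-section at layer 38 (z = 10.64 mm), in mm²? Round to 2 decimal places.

At z = 10.64 mm: the r=3 cylinder gives a regular 24-gon of circumradius 3 (constant along its height) (area = (24/2)·3.000²·sin(360°/24) = 27.95 mm²); the cylinder at (14, 9.5) does not reach this height (z outside [11, 20.5]); Combining (union): only the r=3 cylinder is present, so the union is just that shape — area = 27.95 mm²; (whole slice rotated 15° about Z — lengths, areas and connectivity unchanged). Overall, the cross-section is a single solid region. Net area = 27.95 mm².

27.95 mm²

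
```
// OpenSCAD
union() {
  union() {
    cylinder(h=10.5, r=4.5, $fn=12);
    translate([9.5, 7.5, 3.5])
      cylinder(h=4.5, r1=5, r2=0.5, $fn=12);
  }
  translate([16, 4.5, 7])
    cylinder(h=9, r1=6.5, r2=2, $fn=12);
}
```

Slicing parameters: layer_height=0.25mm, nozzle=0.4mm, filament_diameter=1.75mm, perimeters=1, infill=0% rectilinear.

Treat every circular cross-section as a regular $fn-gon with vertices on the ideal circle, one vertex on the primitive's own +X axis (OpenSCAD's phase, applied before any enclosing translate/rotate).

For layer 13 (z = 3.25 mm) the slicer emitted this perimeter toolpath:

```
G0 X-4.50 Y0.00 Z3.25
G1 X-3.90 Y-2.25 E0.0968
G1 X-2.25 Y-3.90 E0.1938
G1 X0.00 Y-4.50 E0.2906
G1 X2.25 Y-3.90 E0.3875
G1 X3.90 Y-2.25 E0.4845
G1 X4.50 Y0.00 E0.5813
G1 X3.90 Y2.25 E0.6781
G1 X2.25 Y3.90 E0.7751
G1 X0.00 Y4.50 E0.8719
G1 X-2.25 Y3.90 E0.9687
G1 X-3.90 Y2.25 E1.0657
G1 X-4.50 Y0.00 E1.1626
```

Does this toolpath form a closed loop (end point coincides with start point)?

Start point (G0): (-4.50, 0.00). End point (last G1): the path returns to the start — closed.

yes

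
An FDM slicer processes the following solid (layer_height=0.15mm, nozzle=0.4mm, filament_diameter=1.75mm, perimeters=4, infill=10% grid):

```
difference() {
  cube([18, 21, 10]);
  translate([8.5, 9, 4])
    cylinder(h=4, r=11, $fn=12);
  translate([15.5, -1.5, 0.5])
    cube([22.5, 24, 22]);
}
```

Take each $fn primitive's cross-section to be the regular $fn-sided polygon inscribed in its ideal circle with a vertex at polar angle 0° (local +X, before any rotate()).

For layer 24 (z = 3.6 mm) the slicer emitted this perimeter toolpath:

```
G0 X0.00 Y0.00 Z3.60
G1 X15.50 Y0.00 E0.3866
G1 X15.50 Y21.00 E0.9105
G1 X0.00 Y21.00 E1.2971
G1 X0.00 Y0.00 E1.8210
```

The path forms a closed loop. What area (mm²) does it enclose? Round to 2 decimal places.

Apply the shoelace formula to the sequence of (X, Y) vertices; enclosed area = 325.50 mm².

325.50 mm²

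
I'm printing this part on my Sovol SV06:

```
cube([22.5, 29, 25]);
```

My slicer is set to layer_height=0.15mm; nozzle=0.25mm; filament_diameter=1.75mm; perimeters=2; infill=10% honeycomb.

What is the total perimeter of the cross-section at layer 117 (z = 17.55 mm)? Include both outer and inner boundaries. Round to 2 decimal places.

103.00 mm

At z = 17.55 mm: the cube (footprint 22.5×29) is included at this height (perimeter 103.00 mm). Overall, the cross-section is a single solid region. Total boundary length (outer) = 103.00 mm.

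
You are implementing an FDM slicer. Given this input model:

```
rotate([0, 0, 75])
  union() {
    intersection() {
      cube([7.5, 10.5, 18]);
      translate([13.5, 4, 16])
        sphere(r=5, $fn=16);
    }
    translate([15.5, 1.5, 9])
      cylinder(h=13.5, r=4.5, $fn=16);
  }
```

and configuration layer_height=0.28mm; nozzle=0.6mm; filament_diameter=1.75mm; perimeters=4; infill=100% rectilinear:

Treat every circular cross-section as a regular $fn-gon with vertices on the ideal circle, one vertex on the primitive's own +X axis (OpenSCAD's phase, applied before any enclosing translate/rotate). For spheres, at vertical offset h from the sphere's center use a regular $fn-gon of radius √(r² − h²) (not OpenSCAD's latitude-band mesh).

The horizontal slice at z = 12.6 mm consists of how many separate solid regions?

1

At z = 12.6 mm: the cube is present — its section is the full 7.5×10.5 rectangle; the r=5 sphere at (13.5, 4) contributes a regular 16-gon of circumradius √(5²−3.4²) = 3.666; Taking the intersection: the r=5 sphere at (13.5, 4) does not overlap the 7.5×10.5 cube (empty) — nothing remains; the r=4.5 cylinder at (15.5, 1.5) gives a regular 16-gon of circumradius 4.5 (constant along its height); Combining (union): only the r=4.5 cylinder at (15.5, 1.5) is present, so the union is just that shape — 1 connected region; (whole slice rotated 75° about Z — lengths, areas and connectivity unchanged). The result has 1 disconnected region.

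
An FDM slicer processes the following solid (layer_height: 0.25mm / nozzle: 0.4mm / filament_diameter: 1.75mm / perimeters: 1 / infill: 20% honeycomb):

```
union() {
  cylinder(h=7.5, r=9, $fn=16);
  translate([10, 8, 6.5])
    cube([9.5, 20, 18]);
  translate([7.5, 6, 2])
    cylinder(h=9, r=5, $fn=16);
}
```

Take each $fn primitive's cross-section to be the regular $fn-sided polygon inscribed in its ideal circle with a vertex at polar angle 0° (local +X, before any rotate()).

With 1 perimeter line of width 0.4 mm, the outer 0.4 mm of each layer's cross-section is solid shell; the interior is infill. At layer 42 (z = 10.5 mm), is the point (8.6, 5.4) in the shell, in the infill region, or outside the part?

infill

At z = 10.5 mm: the cylinder is absent (z outside [0, 7.5]); the 9.5×20 cube at (10, 8) contributes its full rectangle; the cylinder at (7.5, 6): section is a regular 16-gon, circumradius r=5; Merging all regions: the regions partially overlap (shared area 2.74 mm²), so overlapping operands fuse into one piece — 1 connected region. Overall, the cross-section is a single solid region. The nearest boundary edge runs (12.12, 4.09)→(11.04, 2.46); distance from the point to it = 3.66 mm. The point is inside the cross-section and 3.66 mm from the nearest boundary — more than the 0.4 mm shell width (1 × 0.4), so it's in the infill interior.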